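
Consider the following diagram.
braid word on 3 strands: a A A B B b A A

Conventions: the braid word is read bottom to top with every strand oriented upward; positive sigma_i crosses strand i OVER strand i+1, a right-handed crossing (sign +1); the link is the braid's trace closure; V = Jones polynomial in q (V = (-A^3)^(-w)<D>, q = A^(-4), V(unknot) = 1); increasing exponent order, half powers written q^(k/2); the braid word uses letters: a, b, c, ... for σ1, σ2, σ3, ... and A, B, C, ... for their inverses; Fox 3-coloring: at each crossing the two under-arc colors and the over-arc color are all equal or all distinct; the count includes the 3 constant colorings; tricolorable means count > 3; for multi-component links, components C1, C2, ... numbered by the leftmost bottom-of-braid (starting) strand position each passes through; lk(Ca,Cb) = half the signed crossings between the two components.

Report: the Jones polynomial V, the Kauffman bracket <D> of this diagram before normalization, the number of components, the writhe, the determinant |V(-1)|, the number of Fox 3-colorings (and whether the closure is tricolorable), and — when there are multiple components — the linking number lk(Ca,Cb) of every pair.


V = -q^-4 + q^-3 + q^-1
<D> = A^-8 + 1 - A^4 (w = -4)
1 component over 8 crossings, w = -4
9 Fox colorings among 3^8, |V(-1)| = 3: tricolorable
why: inverse pairs cancel, leaving σ1⁻¹ σ2⁻¹ σ1⁻¹ σ1⁻¹


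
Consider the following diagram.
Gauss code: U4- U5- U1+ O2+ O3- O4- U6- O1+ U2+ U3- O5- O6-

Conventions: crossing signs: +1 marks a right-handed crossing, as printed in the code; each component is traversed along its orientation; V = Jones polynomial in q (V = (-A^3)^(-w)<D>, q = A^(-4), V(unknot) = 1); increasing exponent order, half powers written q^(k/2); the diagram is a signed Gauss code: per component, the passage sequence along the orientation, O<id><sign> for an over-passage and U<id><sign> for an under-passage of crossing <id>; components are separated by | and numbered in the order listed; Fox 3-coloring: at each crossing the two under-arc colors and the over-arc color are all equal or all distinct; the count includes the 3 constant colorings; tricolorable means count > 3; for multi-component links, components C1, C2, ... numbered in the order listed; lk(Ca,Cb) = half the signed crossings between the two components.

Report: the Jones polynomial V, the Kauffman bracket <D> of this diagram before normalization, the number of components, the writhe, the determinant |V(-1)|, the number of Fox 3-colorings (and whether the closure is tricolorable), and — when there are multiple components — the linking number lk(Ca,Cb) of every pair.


V(q) = 1
bracket: A^-6, w = -2
1 component, writhe -2, over 6 crossings
det 1, colorings 3 of 3^6 — not tricolorable
observation: w = -2 shifts under R1 moves; the (-A^3)^(2) factor cancels that in V


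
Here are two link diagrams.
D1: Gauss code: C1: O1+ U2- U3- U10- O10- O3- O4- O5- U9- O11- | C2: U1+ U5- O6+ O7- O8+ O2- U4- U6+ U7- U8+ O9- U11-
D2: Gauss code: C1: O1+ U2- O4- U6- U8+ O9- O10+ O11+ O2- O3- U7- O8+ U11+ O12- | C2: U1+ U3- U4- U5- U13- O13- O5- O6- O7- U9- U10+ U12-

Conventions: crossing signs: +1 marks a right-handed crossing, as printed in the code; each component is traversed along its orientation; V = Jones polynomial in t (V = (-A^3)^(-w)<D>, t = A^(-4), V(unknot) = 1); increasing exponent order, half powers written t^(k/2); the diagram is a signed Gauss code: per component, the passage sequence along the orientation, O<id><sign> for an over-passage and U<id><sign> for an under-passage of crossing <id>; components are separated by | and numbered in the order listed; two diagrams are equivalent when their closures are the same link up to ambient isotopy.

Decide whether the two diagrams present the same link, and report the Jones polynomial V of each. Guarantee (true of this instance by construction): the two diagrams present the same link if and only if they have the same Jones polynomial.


same link: yes
V(D1) = -t^(-9/2) - t^(-5/2) + t^(-3/2) - t^(-1/2)  [11 crossings, <D> = A^-13 - A^-9 + A^-5 + A^3, w = -5]
D2 (bracket A^-13 - A^-9 + A^-5 + A^3; 13 crossings at w = -5): V = -t^(-9/2) - t^(-5/2) + t^(-3/2) - t^(-1/2)
note: one V(t) for all 2 diagrams — one class (guaranteed)


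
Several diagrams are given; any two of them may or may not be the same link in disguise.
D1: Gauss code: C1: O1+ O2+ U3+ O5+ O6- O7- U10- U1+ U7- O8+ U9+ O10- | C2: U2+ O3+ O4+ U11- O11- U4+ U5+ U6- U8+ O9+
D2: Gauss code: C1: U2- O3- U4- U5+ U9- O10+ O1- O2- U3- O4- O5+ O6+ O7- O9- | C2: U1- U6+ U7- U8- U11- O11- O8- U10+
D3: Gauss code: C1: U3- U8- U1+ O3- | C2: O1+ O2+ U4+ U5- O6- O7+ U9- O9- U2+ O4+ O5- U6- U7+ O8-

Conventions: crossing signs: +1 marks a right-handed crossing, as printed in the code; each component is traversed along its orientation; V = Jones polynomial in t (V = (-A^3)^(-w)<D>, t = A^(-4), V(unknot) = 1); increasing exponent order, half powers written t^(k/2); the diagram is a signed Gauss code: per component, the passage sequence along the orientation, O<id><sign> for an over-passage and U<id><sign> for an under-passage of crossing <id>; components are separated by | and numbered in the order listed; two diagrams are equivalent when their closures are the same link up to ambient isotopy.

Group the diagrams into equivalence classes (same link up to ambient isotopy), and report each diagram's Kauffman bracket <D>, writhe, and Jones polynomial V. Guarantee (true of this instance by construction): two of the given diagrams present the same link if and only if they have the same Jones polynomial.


equivalence classes: {D1} | {D2} | {D3}
D1 (bracket A^-13 - A^-9 + A^-5 + A^3; 11 crossings at w = +3): V = -t^(3/2) - t^(7/2) + t^(9/2) - t^(11/2)
V(D2) = t^(-9/2) - t^(-5/2) - t^(-3/2) - t^(-1/2)  [11 crossings, <D> = A^-13 + A^-9 + A^-5 - A^3, w = -5]
V(D3) = -t^(-1/2) - t^(1/2)  [9 crossings, <D> = A^-5 + A^-1, w = -1]
key observation: V(t) takes 3 values over 3 diagrams, fixing the grouping


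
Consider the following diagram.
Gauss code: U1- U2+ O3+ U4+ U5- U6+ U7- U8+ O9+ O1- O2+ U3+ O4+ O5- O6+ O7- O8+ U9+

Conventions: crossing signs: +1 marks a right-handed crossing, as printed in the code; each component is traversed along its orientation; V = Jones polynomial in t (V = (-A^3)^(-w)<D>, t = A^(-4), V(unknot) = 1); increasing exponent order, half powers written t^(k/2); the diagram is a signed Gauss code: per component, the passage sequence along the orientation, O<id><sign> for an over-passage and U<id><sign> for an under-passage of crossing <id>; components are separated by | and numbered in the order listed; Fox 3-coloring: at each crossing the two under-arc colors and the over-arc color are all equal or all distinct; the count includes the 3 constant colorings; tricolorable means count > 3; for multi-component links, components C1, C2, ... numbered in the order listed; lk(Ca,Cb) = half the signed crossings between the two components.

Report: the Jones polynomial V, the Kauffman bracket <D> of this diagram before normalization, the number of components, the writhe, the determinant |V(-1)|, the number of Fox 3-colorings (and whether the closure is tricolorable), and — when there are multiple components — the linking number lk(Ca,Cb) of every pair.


Jones polynomial: V(t) = t + t^3 - t^4
<D> = A^-7 - A^-3 - A^5; writhe +3
components 1, writhe +3 (9 crossings)
3-colorings: 9 of 3^9, det 3 — tricolorable
note: the span of V is 3, forcing >= 3 crossings in any diagram


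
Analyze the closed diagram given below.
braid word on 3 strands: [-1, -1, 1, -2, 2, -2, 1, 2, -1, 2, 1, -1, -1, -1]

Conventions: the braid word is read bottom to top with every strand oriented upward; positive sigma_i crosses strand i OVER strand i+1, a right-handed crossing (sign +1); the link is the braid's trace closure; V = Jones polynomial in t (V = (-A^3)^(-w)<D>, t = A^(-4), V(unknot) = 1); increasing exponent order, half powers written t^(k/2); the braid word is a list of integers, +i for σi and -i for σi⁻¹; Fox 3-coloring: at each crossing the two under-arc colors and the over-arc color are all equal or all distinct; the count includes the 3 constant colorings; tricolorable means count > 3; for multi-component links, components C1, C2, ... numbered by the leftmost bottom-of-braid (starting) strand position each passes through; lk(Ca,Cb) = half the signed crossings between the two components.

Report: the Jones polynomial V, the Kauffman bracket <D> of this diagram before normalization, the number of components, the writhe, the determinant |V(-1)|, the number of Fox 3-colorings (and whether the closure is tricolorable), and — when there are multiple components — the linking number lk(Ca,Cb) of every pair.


V(t) = t^-5 - 2t^-4 + 3t^-3 - t^-2 + 3t^-1 - 1 + t
bracket: A^-10 - A^-6 + 3A^-2 - A^2 + 3A^6 - 2A^10 + A^14, w = -2
3 components, writhe -2, over 14 crossings
lk(C1,C2) = -1
linking number lk(C1,C3) = -1
lk(C2,C3): +1
det 12, colorings 9 of 3^14 — tricolorable
observation: det 12 = |V(-1)|; divisible by 3, so tricolorable


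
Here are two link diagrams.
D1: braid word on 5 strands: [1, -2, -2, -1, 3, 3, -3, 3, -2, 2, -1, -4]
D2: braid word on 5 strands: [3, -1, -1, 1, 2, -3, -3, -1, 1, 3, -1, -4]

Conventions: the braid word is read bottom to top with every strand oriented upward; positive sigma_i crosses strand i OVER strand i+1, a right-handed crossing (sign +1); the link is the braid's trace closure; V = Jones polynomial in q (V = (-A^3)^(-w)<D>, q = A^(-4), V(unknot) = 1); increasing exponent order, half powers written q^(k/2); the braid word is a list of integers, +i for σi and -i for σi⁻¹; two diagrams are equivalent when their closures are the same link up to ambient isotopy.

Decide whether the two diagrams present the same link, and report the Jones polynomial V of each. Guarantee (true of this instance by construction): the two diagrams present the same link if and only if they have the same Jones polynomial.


equivalent: no
V(D1) = q^-2 + 2 + q^2  (w -2, c 12, <D> = A^-14 + 2A^-6 + A^2)
V(D2) = q^-3 + q^-2 + q^-1 + 1  [12 crossings, <D> = A^-6 + A^-2 + A^2 + A^6, w = -2]
key observation: 2 classes among 2 diagrams; unequal V(q) rules out equality


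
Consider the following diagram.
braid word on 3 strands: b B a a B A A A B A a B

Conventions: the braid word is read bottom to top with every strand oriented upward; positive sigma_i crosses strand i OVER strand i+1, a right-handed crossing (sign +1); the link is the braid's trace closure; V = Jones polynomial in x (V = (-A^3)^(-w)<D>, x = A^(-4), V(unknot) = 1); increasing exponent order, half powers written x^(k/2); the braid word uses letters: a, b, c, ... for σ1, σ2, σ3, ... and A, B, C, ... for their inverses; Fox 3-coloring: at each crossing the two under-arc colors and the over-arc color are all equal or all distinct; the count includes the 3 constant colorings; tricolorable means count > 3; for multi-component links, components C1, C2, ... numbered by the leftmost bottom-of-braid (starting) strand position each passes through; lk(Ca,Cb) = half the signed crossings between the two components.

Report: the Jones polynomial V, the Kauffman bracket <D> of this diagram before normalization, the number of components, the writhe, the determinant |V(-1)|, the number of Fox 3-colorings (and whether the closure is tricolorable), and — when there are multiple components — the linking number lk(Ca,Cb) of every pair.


Jones polynomial: V(x) = x^-7 - 2x^-6 + 2x^-5 - 3x^-4 + 3x^-3 - 2x^-2 + 2x^-1
<D> = 2A^-8 - 2A^-4 + 3 - 3A^4 + 2A^8 - 2A^12 + A^16; writhe -4
components 1, writhe -4 (12 crossings)
3-colorings: 9 of 3^12, det 15 — tricolorable
note: inverse pairs cancel, leaving σ1 σ1 σ2⁻¹ σ1⁻¹ σ1⁻¹ σ1⁻¹ σ2⁻¹ σ2⁻¹


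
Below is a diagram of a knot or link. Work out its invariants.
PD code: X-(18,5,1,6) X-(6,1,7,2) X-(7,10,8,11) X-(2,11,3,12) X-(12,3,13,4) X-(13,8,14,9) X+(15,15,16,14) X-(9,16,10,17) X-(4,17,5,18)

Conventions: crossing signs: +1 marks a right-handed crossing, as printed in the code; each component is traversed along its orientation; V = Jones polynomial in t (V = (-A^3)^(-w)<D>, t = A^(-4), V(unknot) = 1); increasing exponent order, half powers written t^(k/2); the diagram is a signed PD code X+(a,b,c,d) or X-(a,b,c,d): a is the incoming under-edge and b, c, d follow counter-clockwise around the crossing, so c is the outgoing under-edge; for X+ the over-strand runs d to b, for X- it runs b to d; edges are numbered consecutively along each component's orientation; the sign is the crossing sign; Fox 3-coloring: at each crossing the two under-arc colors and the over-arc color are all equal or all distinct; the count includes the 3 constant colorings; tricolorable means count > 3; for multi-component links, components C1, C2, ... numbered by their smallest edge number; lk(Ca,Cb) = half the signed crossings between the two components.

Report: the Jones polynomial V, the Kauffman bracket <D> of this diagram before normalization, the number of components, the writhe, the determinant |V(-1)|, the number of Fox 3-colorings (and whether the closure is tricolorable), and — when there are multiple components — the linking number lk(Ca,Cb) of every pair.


V = -t^-8 + t^-5 + t^-3
<D> = -A^-9 - A^-1 + A^11 (w = -7)
1 component over 9 crossings, w = -7
9 Fox colorings among 3^9, |V(-1)| = 3: tricolorable
why: |V(-1)| = 3: so tricolorable, since 3 divides 3


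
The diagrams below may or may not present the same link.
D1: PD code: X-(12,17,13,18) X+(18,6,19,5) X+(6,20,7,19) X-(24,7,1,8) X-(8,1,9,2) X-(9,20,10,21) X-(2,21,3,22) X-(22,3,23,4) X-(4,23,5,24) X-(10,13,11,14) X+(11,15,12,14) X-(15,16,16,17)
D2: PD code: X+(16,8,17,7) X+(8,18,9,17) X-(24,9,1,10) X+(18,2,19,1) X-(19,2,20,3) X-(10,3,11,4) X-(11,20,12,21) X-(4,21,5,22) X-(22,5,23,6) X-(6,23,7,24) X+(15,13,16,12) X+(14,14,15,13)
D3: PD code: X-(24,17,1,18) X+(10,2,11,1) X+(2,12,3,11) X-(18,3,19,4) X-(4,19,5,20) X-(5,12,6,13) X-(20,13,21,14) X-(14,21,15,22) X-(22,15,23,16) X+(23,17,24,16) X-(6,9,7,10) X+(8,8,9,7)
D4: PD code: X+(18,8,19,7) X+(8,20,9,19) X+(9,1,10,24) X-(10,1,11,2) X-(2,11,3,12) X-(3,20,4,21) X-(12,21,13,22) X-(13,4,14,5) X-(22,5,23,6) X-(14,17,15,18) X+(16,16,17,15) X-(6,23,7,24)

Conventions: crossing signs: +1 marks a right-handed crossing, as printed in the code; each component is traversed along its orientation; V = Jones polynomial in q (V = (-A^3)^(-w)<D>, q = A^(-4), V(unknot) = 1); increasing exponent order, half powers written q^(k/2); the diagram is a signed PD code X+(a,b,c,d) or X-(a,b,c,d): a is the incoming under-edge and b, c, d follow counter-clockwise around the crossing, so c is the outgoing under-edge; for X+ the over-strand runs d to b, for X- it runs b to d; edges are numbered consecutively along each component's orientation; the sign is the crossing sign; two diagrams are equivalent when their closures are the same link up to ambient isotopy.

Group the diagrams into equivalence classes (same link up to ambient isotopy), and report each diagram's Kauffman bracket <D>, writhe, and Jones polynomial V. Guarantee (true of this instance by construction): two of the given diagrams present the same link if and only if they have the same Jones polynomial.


classes: {D1, D2, D3, D4}
V(D1) = -q^-6 + q^-5 - q^-4 + 2q^-3 - q^-2 + q^-1  [12 crossings, <D> = A^-14 - A^-10 + 2A^-6 - A^-2 + A^2 - A^6, w = -6]
V(D2) = -q^-6 + q^-5 - q^-4 + 2q^-3 - q^-2 + q^-1  (w -2, c 12, <D> = A^-2 - A^2 + 2A^6 - A^10 + A^14 - A^18)
V(D3) = -q^-6 + q^-5 - q^-4 + 2q^-3 - q^-2 + q^-1  [12 crossings, <D> = A^-8 - A^-4 + 2 - A^4 + A^8 - A^12, w = -4]
V(D4) = -q^-6 + q^-5 - q^-4 + 2q^-3 - q^-2 + q^-1  (w -4, c 12, <D> = A^-8 - A^-4 + 2 - A^4 + A^8 - A^12)
note: one V(q) for all 4 diagrams — one class (guaranteed)


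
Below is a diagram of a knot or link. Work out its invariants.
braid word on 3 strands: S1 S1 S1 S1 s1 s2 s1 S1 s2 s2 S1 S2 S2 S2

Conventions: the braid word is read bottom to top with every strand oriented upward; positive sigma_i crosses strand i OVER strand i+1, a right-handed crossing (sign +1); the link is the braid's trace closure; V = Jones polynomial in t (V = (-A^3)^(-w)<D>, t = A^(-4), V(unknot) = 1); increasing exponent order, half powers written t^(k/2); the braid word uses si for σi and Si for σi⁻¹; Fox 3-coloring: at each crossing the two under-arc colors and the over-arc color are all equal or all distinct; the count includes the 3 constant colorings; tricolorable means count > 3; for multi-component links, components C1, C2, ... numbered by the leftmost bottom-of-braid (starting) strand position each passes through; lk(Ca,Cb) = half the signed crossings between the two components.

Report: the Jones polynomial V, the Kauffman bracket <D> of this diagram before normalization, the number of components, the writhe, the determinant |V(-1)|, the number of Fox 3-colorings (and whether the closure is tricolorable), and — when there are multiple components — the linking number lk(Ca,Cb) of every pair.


Jones polynomial: V(t) = -t^-8 + 2t^-7 - 3t^-6 + 4t^-5 - 5t^-4 + 5t^-3 - 3t^-2 + 3t^-1 - 1
<D> = -A^-12 + 3A^-8 - 3A^-4 + 5 - 5A^4 + 4A^8 - 3A^12 + 2A^16 - A^20; writhe -4
components 1, writhe -4 (14 crossings)
3-colorings: 9 of 3^14, det 27 — tricolorable
note: V spans 8 powers of t: at least 8 crossings in any diagram


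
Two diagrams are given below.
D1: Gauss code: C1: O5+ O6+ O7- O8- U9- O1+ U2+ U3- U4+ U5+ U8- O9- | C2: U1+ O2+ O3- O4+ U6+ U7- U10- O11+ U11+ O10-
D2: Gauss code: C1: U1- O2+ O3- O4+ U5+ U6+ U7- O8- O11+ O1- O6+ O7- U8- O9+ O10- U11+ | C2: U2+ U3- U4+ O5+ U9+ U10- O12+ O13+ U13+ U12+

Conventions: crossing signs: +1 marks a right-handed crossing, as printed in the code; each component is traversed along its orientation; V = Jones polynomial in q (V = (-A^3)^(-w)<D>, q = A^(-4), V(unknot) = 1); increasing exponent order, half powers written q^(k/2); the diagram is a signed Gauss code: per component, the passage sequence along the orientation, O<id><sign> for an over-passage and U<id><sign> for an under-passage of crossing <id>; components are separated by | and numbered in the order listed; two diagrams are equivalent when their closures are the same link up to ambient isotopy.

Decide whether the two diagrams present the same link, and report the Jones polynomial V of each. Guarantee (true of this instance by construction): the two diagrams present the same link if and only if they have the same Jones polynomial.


equivalent: yes
V(D1) = -q^(1/2) - q^(5/2)  (w +1, c 11, <D> = A^-7 + A)
V(D2) = -q^(1/2) - q^(5/2)  (w +3, c 13, <D> = A^-1 + A^7)
why: Reidemeister moves carry D1 (11 crossings) to D2 (13)


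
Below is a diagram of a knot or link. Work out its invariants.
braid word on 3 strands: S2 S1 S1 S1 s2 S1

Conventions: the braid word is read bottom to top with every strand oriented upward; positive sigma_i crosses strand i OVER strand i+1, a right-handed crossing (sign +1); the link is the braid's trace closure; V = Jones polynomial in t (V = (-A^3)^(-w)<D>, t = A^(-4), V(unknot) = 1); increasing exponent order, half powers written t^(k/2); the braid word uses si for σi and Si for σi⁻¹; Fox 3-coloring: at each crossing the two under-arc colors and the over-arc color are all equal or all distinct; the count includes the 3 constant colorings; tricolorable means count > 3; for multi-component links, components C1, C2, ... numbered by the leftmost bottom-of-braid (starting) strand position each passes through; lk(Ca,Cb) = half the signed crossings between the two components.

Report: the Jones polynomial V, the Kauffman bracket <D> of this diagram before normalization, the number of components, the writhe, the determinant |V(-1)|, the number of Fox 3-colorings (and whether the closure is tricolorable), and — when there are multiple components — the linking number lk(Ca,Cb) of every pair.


Jones polynomial: V(t) = -t^-4 + t^-3 + t^-1
<D> = A^-8 + 1 - A^4; writhe -4
components 1, writhe -4 (6 crossings)
3-colorings: 9 of 3^6, det 3 — tricolorable
note: w = -4 shifts under R1 moves; the (-A^3)^(4) factor cancels that in V


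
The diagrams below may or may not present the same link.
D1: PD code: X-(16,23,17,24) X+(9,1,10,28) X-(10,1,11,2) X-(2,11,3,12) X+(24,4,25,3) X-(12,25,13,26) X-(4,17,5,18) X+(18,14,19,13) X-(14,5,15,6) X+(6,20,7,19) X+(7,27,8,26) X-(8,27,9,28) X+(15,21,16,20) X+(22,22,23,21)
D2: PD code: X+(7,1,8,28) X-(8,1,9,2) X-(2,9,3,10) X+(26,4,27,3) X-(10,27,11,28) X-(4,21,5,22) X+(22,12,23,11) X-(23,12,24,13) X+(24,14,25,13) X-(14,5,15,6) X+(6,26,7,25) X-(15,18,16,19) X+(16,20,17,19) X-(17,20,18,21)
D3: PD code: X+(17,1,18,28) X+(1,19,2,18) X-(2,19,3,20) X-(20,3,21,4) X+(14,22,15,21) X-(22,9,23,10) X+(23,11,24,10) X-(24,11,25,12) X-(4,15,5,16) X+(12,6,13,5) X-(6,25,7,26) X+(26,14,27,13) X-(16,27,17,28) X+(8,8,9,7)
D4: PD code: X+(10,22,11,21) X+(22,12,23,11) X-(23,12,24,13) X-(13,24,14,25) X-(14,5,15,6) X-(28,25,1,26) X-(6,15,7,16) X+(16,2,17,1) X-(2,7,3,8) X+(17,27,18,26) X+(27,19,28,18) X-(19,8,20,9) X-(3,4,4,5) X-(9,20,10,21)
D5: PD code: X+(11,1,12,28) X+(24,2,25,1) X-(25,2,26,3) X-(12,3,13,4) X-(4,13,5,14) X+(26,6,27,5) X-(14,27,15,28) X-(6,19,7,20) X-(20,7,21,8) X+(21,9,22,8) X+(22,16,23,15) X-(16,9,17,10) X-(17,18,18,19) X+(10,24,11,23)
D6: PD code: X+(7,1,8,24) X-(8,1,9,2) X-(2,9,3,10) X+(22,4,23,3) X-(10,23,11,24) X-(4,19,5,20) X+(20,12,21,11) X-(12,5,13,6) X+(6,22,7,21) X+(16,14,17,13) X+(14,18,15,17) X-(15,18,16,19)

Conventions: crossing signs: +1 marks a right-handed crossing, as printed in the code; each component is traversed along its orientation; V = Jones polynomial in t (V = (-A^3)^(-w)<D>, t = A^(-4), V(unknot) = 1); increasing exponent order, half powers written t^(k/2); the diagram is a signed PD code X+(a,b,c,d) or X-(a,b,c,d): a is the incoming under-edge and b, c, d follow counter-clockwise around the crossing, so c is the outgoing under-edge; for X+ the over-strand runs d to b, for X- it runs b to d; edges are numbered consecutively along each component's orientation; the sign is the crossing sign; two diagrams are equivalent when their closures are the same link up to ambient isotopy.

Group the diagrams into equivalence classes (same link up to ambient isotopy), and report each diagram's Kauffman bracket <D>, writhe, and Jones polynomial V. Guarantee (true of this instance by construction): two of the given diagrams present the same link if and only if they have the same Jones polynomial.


grouping into links: {D1, D2, D3, D5, D6} | {D4}
V(D1) = t^-4 - 2t^-3 + 3t^-2 - 4t^-1 + 4 - 3t + 3t^2 - t^3  (w 0, c 14, <D> = -A^-12 + 3A^-8 - 3A^-4 + 4 - 4A^4 + 3A^8 - 2A^12 + A^16)
V(D2) = t^-4 - 2t^-3 + 3t^-2 - 4t^-1 + 4 - 3t + 3t^2 - t^3  [14 crossings, <D> = -A^-18 + 3A^-14 - 3A^-10 + 4A^-6 - 4A^-2 + 3A^2 - 2A^6 + A^10, w = -2]
V(D3) = t^-4 - 2t^-3 + 3t^-2 - 4t^-1 + 4 - 3t + 3t^2 - t^3  [14 crossings, <D> = -A^-12 + 3A^-8 - 3A^-4 + 4 - 4A^4 + 3A^8 - 2A^12 + A^16, w = 0]
V(D4) = -t^-6 + 2t^-5 - 3t^-4 + 4t^-3 - 3t^-2 + 3t^-1 - 2 + t  [14 crossings, <D> = A^-16 - 2A^-12 + 3A^-8 - 3A^-4 + 4 - 3A^4 + 2A^8 - A^12, w = -4]
D5 (bracket -A^-18 + 3A^-14 - 3A^-10 + 4A^-6 - 4A^-2 + 3A^2 - 2A^6 + A^10; 14 crossings at w = -2): V = t^-4 - 2t^-3 + 3t^-2 - 4t^-1 + 4 - 3t + 3t^2 - t^3
V(D6) = t^-4 - 2t^-3 + 3t^-2 - 4t^-1 + 4 - 3t + 3t^2 - t^3  (w 0, c 12, <D> = -A^-12 + 3A^-8 - 3A^-4 + 4 - 4A^4 + 3A^8 - 2A^12 + A^16)
key observation: V(t) takes 2 values over 6 diagrams, fixing the grouping


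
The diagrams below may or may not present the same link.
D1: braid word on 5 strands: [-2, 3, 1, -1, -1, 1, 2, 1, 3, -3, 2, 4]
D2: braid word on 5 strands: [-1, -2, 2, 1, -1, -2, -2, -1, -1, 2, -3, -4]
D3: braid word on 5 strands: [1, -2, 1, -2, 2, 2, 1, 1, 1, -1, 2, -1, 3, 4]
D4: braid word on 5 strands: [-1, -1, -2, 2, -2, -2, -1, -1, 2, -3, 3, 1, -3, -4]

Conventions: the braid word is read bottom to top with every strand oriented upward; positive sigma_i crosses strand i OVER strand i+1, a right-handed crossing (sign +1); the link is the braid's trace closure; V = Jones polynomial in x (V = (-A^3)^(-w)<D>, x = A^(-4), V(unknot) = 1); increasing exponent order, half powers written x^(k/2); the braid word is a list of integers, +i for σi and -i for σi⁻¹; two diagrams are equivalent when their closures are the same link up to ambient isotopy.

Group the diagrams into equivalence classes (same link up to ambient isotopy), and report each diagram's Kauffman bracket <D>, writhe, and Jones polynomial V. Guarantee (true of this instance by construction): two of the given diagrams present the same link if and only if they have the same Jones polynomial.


grouping into links: {D1} | {D2, D4} | {D3}
V(D1) = 1  (w +4, c 12, <D> = A^12)
V(D2) = -x^-6 + x^-5 - x^-4 + 2x^-3 - x^-2 + x^-1  [12 crossings, <D> = A^-14 - A^-10 + 2A^-6 - A^-2 + A^2 - A^6, w = -6]
V(D3) = x + x^3 - x^4  (w +6, c 14, <D> = -A^2 + A^6 + A^14)
V(D4) = -x^-6 + x^-5 - x^-4 + 2x^-3 - x^-2 + x^-1  [14 crossings, <D> = A^-14 - A^-10 + 2A^-6 - A^-2 + A^2 - A^6, w = -6]
why: V(x) takes 3 values over 4 diagrams, fixing the grouping


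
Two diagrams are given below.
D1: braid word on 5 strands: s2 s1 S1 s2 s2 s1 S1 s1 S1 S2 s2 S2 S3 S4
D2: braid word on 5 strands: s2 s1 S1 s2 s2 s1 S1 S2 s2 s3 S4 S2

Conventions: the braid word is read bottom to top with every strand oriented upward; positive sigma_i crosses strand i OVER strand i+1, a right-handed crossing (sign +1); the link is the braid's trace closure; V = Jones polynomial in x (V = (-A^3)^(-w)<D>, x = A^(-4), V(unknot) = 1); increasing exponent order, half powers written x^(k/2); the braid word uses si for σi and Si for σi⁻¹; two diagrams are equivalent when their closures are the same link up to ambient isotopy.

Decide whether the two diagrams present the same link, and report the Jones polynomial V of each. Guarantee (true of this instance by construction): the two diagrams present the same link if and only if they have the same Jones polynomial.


equivalent: yes
D1 (bracket A^-12 + A^-8 + A^-4 + 1; 14 crossings at w = 0): V = 1 + x + x^2 + x^3
V(D2) = 1 + x + x^2 + x^3  [12 crossings, <D> = A^-6 + A^-2 + A^2 + A^6, w = +2]
observation: Markov moves rewrite D1 (14 crossings) into D2 (12)


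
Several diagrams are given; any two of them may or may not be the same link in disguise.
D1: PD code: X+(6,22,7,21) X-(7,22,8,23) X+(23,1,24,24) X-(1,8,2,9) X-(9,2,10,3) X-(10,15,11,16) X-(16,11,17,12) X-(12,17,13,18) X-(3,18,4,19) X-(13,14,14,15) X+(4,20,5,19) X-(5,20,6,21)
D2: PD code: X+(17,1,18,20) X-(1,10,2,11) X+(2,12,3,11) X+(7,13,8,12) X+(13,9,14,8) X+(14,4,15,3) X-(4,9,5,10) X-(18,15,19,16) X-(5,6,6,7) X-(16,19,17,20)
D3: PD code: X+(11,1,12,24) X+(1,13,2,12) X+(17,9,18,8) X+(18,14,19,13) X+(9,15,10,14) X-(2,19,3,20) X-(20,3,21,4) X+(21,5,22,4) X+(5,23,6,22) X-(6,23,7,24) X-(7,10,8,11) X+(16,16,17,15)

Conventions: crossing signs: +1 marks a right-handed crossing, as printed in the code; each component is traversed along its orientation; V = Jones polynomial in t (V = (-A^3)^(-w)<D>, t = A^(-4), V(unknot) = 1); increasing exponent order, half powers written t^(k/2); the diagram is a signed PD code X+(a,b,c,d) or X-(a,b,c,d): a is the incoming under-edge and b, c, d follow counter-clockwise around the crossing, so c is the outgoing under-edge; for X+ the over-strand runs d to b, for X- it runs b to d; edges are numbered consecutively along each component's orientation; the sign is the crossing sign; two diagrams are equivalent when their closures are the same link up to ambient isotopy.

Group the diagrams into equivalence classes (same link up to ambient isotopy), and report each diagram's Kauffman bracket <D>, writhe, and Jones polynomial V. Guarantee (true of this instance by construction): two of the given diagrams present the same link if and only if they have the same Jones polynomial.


equivalence classes: {D1} | {D2} | {D3}
D1 (bracket A^-10 + 2A^-2 - 2A^2 + A^6 - 2A^10 + A^14; 12 crossings at w = -6): V = t^-8 - 2t^-7 + t^-6 - 2t^-5 + 2t^-4 + t^-2
V(D2) = 1  (w 0, c 10, <D> = 1)
D3 (bracket -A^-4 + 1 + A^8; 12 crossings at w = +4): V = t + t^3 - t^4
key observation: comparing 3 Jones polynomials yields 3 groups


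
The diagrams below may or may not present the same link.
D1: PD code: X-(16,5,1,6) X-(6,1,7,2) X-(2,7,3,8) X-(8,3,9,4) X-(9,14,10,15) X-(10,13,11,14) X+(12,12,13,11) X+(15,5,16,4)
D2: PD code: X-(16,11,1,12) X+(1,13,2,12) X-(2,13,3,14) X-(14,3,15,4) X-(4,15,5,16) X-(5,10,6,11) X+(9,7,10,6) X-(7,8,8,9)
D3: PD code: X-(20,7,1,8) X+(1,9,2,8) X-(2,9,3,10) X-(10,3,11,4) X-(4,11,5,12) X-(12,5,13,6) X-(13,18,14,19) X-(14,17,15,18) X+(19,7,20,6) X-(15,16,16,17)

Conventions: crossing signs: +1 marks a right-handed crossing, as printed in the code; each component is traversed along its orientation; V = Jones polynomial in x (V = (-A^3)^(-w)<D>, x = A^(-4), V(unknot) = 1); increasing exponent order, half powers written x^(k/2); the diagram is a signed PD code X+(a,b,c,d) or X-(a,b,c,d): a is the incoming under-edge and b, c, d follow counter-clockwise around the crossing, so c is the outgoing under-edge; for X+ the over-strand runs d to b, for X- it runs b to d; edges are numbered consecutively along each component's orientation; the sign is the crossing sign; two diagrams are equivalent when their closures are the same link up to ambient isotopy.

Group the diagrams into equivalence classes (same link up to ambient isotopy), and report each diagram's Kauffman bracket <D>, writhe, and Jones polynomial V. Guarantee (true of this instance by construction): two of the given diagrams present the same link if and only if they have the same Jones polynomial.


equivalence classes: {D1, D2, D3}
D1 (bracket A^-8 + 1 - A^4; 8 crossings at w = -4): V = -x^-4 + x^-3 + x^-1
V(D2) = -x^-4 + x^-3 + x^-1  (w -4, c 8, <D> = A^-8 + 1 - A^4)
V(D3) = -x^-4 + x^-3 + x^-1  [10 crossings, <D> = A^-14 + A^-6 - A^-2, w = -6]
key observation: all 3 diagrams share one V(x), hence one class


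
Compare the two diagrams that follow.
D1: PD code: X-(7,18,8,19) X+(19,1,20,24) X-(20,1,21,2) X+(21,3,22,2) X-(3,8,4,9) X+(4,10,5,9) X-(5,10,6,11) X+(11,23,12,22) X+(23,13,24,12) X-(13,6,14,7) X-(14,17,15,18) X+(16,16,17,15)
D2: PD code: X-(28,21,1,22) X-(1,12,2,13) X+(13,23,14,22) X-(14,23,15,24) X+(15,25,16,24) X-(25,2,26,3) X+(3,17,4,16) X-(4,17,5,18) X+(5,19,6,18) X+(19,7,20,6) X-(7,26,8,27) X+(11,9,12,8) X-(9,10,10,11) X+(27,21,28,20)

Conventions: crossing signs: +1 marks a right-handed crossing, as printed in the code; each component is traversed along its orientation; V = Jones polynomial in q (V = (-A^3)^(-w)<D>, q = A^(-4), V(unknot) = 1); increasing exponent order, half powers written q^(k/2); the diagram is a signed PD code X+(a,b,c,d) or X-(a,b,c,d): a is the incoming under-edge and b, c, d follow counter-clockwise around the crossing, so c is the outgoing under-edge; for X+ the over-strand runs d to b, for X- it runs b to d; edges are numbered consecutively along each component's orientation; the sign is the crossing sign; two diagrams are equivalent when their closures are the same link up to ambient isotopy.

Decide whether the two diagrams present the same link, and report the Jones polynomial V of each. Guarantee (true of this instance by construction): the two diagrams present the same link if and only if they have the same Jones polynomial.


same link: yes
V(D1) = -q^-3 + 2q^-2 - 2q^-1 + 3 - 2q + 2q^2 - q^3  [12 crossings, <D> = -A^-12 + 2A^-8 - 2A^-4 + 3 - 2A^4 + 2A^8 - A^12, w = 0]
V(D2) = -q^-3 + 2q^-2 - 2q^-1 + 3 - 2q + 2q^2 - q^3  (w 0, c 14, <D> = -A^-12 + 2A^-8 - 2A^-4 + 3 - 2A^4 + 2A^8 - A^12)
note: from 12 to 14 crossings by R-moves: one link, two diagrams


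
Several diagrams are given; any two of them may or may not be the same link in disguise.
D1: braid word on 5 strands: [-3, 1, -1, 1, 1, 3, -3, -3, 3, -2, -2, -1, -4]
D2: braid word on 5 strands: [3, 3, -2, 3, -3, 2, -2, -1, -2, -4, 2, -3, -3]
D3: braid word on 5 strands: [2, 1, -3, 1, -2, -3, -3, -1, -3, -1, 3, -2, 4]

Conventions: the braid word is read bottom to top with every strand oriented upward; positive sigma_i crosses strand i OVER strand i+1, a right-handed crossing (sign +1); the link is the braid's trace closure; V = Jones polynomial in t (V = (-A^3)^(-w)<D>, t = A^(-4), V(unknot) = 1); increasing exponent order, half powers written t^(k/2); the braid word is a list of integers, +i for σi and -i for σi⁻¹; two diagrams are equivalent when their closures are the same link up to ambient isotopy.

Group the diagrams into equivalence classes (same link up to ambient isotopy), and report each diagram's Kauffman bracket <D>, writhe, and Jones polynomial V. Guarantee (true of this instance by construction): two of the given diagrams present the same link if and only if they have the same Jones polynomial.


grouping into links: {D1} | {D2} | {D3}
V(D1) = -t^(-5/2) - t^(-1/2)  (w -3, c 13, <D> = A^-7 + A)
V(D2) = -t^(-1/2) - t^(1/2)  [13 crossings, <D> = A^-11 + A^-7, w = -3]
V(D3) = t^(-9/2) - t^(-5/2) - t^(-3/2) - t^(-1/2)  [13 crossings, <D> = A^-7 + A^-3 + A - A^9, w = -3]
why: 3 values of V(t) split the 3 diagrams


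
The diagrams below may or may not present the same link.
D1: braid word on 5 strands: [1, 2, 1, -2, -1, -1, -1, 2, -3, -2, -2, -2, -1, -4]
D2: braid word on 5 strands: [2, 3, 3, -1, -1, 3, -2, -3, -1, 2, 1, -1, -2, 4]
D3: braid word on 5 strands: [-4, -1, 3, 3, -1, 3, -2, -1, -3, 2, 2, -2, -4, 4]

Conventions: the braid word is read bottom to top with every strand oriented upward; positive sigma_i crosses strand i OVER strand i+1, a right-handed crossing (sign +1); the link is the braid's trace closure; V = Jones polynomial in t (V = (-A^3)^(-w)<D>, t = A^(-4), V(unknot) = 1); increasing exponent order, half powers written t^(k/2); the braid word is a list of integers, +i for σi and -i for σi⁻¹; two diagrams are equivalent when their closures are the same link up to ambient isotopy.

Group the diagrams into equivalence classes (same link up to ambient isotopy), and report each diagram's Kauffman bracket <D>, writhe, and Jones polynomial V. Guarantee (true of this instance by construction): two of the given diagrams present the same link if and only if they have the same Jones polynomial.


equivalence classes: {D1} | {D2, D3}
D1 (bracket A^-14 - A^-10 + 2A^-6 - A^-2 + A^2 - A^6; 14 crossings at w = -6): V = -t^-6 + t^-5 - t^-4 + 2t^-3 - t^-2 + t^-1
V(D2) = -t^-3 + 2t^-2 - 2t^-1 + 3 - 2t + 2t^2 - t^3  [14 crossings, <D> = -A^-12 + 2A^-8 - 2A^-4 + 3 - 2A^4 + 2A^8 - A^12, w = 0]
D3 (bracket -A^-18 + 2A^-14 - 2A^-10 + 3A^-6 - 2A^-2 + 2A^2 - A^6; 14 crossings at w = -2): V = -t^-3 + 2t^-2 - 2t^-1 + 3 - 2t + 2t^2 - t^3
key observation: V(t) takes 2 values over 3 diagrams, fixing the grouping


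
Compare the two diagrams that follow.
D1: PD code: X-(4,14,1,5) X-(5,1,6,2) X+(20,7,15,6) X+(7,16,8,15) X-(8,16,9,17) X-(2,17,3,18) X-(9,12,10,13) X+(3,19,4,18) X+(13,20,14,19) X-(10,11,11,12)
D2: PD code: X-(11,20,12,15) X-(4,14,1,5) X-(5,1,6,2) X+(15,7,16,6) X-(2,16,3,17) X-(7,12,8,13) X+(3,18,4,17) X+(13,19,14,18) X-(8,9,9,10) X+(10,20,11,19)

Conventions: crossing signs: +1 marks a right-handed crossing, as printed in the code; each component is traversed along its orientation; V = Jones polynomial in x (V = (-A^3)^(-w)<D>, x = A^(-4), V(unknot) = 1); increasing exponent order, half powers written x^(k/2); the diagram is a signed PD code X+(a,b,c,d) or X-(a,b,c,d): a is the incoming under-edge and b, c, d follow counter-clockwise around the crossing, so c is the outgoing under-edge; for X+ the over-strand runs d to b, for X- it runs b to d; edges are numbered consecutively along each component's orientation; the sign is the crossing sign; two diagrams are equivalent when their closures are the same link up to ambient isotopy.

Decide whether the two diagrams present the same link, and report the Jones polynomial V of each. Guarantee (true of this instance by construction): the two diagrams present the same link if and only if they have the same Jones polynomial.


equivalent: yes
D1 (bracket A^-14 + 2A^-6 + A^2; 10 crossings at w = -2): V = x^-2 + 2 + x^2
D2 (bracket A^-14 + 2A^-6 + A^2; 10 crossings at w = -2): V = x^-2 + 2 + x^2
key observation: Reidemeister moves carry D1 (10 crossings) to D2 (10)


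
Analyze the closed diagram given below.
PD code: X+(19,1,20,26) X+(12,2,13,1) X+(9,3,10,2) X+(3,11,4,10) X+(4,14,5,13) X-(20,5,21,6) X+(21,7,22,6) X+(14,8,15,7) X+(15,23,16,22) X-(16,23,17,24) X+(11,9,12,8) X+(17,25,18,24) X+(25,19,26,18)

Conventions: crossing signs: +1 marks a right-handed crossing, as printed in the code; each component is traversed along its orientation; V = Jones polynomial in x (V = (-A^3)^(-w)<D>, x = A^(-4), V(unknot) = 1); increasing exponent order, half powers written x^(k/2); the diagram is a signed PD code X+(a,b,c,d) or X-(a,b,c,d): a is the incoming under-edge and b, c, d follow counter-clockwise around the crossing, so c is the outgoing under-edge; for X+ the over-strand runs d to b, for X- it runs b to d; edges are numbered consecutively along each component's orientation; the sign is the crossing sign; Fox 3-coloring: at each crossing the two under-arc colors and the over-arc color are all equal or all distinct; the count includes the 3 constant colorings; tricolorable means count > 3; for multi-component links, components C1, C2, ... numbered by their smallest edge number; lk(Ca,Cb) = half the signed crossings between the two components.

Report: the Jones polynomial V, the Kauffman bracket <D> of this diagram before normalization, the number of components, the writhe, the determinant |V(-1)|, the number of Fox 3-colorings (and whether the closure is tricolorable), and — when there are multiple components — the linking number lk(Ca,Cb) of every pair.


V = x^3 + 2x^5 - 2x^6 + 2x^7 - 3x^8 + 2x^9 - 2x^10 + x^11
<D> = -A^-17 + 2A^-13 - 2A^-9 + 3A^-5 - 2A^-1 + 2A^3 - 2A^7 - A^15 (w = +9)
1 component over 13 crossings, w = +9
9 Fox colorings among 3^13, |V(-1)| = 15: tricolorable
why: w = +9 (over 13 crossings) is diagram-only; (-A^3)^(-9) removes it from V


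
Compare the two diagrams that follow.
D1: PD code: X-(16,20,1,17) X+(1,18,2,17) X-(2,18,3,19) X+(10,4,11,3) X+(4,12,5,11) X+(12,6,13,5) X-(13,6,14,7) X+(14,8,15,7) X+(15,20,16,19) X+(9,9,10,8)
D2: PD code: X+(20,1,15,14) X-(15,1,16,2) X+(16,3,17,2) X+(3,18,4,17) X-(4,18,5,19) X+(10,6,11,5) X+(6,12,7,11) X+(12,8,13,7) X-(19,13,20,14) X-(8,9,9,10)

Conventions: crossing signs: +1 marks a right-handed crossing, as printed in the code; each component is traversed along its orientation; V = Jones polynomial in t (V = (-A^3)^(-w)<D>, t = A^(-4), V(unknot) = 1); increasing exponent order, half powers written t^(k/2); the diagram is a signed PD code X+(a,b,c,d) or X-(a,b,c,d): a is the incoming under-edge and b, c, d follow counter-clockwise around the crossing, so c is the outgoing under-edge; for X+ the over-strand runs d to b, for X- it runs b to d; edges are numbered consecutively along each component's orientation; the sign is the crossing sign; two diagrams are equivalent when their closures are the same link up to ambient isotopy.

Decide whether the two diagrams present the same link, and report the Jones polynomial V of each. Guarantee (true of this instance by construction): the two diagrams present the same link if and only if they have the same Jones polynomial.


equivalent: yes
V(D1) = -t^(1/2) - t^(3/2) - t^(5/2) + t^(9/2)  (w +4, c 10, <D> = A^-6 - A^2 - A^6 - A^10)
V(D2) = -t^(1/2) - t^(3/2) - t^(5/2) + t^(9/2)  [10 crossings, <D> = A^-12 - A^-4 - 1 - A^4, w = +2]
key observation: one V(t) for all 2 diagrams — one class (guaranteed)


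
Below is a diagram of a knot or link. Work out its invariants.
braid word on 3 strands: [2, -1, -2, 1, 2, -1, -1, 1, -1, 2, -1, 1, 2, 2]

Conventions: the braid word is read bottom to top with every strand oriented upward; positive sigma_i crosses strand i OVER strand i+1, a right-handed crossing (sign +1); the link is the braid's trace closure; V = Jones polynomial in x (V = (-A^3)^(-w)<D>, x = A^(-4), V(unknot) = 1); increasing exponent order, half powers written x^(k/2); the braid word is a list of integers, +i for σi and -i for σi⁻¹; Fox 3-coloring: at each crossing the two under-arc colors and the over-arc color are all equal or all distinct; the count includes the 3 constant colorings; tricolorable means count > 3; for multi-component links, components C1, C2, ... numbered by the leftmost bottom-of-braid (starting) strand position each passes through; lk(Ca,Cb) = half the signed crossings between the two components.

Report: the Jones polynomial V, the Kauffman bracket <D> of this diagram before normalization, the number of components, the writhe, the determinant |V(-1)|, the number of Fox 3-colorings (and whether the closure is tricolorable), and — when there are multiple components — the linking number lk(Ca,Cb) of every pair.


V(x) = -x^-2 + x^-1 - 1 + 3x - 2x^2 + 3x^3 - 2x^4 + x^5 - x^6
bracket: -A^-18 + A^-14 - 2A^-10 + 3A^-6 - 2A^-2 + 3A^2 - A^6 + A^10 - A^14, w = +2
1 component, writhe +2, over 14 crossings
det 15, colorings 9 of 3^14 — tricolorable
observation: w = +2 (over 14 crossings) is diagram-only; (-A^3)^(-2) removes it from V
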